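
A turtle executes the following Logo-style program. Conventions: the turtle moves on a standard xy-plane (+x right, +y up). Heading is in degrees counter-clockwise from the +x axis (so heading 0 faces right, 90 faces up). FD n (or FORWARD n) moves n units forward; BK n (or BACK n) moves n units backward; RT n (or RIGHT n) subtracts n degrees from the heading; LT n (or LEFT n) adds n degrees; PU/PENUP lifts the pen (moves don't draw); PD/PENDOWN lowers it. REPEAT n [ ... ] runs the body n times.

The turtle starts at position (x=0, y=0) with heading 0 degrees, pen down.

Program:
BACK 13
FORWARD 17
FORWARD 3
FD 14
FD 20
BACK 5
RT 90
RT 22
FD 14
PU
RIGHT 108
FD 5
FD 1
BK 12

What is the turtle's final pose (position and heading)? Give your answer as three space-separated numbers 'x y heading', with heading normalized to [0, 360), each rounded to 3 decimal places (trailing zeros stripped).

Executing turtle program step by step:
Start: pos=(0,0), heading=0, pen down
BK 13: (0,0) -> (-13,0) [heading=0, draw]
FD 17: (-13,0) -> (4,0) [heading=0, draw]
FD 3: (4,0) -> (7,0) [heading=0, draw]
FD 14: (7,0) -> (21,0) [heading=0, draw]
FD 20: (21,0) -> (41,0) [heading=0, draw]
BK 5: (41,0) -> (36,0) [heading=0, draw]
RT 90: heading 0 -> 270
RT 22: heading 270 -> 248
FD 14: (36,0) -> (30.756,-12.981) [heading=248, draw]
PU: pen up
RT 108: heading 248 -> 140
FD 5: (30.756,-12.981) -> (26.925,-9.767) [heading=140, move]
FD 1: (26.925,-9.767) -> (26.159,-9.124) [heading=140, move]
BK 12: (26.159,-9.124) -> (35.352,-16.837) [heading=140, move]
Final: pos=(35.352,-16.837), heading=140, 7 segment(s) drawn

Answer: 35.352 -16.837 140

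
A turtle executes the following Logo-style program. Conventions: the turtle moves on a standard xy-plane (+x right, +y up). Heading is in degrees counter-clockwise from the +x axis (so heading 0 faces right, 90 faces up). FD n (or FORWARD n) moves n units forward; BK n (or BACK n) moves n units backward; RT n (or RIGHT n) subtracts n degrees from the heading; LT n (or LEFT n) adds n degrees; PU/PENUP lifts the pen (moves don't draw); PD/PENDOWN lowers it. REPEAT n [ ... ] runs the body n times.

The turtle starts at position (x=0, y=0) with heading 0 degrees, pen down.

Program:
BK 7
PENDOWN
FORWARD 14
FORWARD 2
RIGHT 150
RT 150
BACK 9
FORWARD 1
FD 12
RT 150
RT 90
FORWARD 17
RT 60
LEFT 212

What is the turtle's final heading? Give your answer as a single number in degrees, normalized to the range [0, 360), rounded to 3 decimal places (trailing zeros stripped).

Answer: 332

Derivation:
Executing turtle program step by step:
Start: pos=(0,0), heading=0, pen down
BK 7: (0,0) -> (-7,0) [heading=0, draw]
PD: pen down
FD 14: (-7,0) -> (7,0) [heading=0, draw]
FD 2: (7,0) -> (9,0) [heading=0, draw]
RT 150: heading 0 -> 210
RT 150: heading 210 -> 60
BK 9: (9,0) -> (4.5,-7.794) [heading=60, draw]
FD 1: (4.5,-7.794) -> (5,-6.928) [heading=60, draw]
FD 12: (5,-6.928) -> (11,3.464) [heading=60, draw]
RT 150: heading 60 -> 270
RT 90: heading 270 -> 180
FD 17: (11,3.464) -> (-6,3.464) [heading=180, draw]
RT 60: heading 180 -> 120
LT 212: heading 120 -> 332
Final: pos=(-6,3.464), heading=332, 7 segment(s) drawn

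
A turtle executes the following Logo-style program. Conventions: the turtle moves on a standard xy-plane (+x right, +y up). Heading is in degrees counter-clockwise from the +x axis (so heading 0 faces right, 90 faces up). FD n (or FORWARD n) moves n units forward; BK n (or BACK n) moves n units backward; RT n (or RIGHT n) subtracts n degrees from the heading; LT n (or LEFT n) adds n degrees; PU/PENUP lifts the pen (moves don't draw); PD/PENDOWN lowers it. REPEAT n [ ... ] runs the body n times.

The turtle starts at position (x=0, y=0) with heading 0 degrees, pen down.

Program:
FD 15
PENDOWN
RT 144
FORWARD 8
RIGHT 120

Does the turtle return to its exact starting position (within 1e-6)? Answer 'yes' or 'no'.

Answer: no

Derivation:
Executing turtle program step by step:
Start: pos=(0,0), heading=0, pen down
FD 15: (0,0) -> (15,0) [heading=0, draw]
PD: pen down
RT 144: heading 0 -> 216
FD 8: (15,0) -> (8.528,-4.702) [heading=216, draw]
RT 120: heading 216 -> 96
Final: pos=(8.528,-4.702), heading=96, 2 segment(s) drawn

Start position: (0, 0)
Final position: (8.528, -4.702)
Distance = 9.738; >= 1e-6 -> NOT closed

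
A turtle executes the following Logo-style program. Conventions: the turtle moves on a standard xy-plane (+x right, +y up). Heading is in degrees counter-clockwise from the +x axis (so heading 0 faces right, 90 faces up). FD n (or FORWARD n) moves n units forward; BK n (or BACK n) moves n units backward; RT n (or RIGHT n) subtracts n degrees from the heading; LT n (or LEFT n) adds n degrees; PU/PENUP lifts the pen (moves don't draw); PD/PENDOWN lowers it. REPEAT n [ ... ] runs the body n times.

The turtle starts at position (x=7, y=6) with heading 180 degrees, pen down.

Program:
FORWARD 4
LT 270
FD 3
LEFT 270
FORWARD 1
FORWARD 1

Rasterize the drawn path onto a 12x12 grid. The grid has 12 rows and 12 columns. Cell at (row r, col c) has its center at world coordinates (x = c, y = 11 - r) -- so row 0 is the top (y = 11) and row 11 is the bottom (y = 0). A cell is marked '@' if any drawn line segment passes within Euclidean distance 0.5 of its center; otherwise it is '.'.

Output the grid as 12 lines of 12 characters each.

Segment 0: (7,6) -> (3,6)
Segment 1: (3,6) -> (3,9)
Segment 2: (3,9) -> (4,9)
Segment 3: (4,9) -> (5,9)

Answer: ............
............
...@@@......
...@........
...@........
...@@@@@....
............
............
............
............
............
............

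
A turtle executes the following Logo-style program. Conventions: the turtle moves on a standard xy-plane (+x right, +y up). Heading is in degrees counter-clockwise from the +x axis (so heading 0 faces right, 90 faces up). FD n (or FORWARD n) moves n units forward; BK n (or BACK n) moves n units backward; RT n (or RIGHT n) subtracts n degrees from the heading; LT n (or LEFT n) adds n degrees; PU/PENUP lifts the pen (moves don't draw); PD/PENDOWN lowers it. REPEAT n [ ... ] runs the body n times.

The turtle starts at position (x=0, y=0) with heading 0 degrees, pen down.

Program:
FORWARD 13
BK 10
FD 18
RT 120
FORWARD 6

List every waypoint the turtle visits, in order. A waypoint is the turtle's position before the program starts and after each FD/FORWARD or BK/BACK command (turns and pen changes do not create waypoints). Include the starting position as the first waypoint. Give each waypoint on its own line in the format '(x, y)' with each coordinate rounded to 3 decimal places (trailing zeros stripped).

Answer: (0, 0)
(13, 0)
(3, 0)
(21, 0)
(18, -5.196)

Derivation:
Executing turtle program step by step:
Start: pos=(0,0), heading=0, pen down
FD 13: (0,0) -> (13,0) [heading=0, draw]
BK 10: (13,0) -> (3,0) [heading=0, draw]
FD 18: (3,0) -> (21,0) [heading=0, draw]
RT 120: heading 0 -> 240
FD 6: (21,0) -> (18,-5.196) [heading=240, draw]
Final: pos=(18,-5.196), heading=240, 4 segment(s) drawn
Waypoints (5 total):
(0, 0)
(13, 0)
(3, 0)
(21, 0)
(18, -5.196)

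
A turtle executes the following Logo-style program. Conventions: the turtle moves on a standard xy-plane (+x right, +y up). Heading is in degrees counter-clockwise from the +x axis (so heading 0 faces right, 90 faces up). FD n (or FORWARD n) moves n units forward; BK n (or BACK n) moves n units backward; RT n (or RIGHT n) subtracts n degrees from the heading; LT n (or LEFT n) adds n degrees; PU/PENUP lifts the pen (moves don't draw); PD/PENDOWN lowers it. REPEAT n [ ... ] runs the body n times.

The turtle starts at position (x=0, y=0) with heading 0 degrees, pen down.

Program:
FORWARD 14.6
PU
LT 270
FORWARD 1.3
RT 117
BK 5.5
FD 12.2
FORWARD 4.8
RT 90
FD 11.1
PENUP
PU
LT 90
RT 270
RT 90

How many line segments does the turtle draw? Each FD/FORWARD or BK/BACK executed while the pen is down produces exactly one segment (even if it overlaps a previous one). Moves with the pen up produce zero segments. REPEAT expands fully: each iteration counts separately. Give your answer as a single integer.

Answer: 1

Derivation:
Executing turtle program step by step:
Start: pos=(0,0), heading=0, pen down
FD 14.6: (0,0) -> (14.6,0) [heading=0, draw]
PU: pen up
LT 270: heading 0 -> 270
FD 1.3: (14.6,0) -> (14.6,-1.3) [heading=270, move]
RT 117: heading 270 -> 153
BK 5.5: (14.6,-1.3) -> (19.501,-3.797) [heading=153, move]
FD 12.2: (19.501,-3.797) -> (8.63,1.742) [heading=153, move]
FD 4.8: (8.63,1.742) -> (4.353,3.921) [heading=153, move]
RT 90: heading 153 -> 63
FD 11.1: (4.353,3.921) -> (9.393,13.811) [heading=63, move]
PU: pen up
PU: pen up
LT 90: heading 63 -> 153
RT 270: heading 153 -> 243
RT 90: heading 243 -> 153
Final: pos=(9.393,13.811), heading=153, 1 segment(s) drawn
Segments drawn: 1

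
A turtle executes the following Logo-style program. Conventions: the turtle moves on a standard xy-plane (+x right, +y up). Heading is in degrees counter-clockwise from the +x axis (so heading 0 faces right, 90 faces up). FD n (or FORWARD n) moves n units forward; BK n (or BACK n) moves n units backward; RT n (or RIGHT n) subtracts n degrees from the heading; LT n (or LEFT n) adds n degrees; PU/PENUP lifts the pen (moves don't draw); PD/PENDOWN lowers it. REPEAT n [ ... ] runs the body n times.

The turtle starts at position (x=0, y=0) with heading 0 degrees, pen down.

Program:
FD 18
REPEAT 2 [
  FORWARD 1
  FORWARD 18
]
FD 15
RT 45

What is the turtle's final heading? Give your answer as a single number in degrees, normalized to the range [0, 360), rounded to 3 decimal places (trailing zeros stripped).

Executing turtle program step by step:
Start: pos=(0,0), heading=0, pen down
FD 18: (0,0) -> (18,0) [heading=0, draw]
REPEAT 2 [
  -- iteration 1/2 --
  FD 1: (18,0) -> (19,0) [heading=0, draw]
  FD 18: (19,0) -> (37,0) [heading=0, draw]
  -- iteration 2/2 --
  FD 1: (37,0) -> (38,0) [heading=0, draw]
  FD 18: (38,0) -> (56,0) [heading=0, draw]
]
FD 15: (56,0) -> (71,0) [heading=0, draw]
RT 45: heading 0 -> 315
Final: pos=(71,0), heading=315, 6 segment(s) drawn

Answer: 315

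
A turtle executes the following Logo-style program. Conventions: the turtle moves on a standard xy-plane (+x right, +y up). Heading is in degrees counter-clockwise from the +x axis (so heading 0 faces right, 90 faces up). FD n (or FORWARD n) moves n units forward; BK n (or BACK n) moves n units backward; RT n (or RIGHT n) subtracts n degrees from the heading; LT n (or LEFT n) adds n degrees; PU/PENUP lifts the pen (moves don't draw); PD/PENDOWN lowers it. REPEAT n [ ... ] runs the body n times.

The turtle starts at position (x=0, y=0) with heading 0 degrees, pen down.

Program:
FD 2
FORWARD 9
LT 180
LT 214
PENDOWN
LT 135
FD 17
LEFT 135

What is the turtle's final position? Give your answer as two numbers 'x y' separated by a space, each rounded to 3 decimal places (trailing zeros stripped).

Answer: -5.688 3.244

Derivation:
Executing turtle program step by step:
Start: pos=(0,0), heading=0, pen down
FD 2: (0,0) -> (2,0) [heading=0, draw]
FD 9: (2,0) -> (11,0) [heading=0, draw]
LT 180: heading 0 -> 180
LT 214: heading 180 -> 34
PD: pen down
LT 135: heading 34 -> 169
FD 17: (11,0) -> (-5.688,3.244) [heading=169, draw]
LT 135: heading 169 -> 304
Final: pos=(-5.688,3.244), heading=304, 3 segment(s) drawn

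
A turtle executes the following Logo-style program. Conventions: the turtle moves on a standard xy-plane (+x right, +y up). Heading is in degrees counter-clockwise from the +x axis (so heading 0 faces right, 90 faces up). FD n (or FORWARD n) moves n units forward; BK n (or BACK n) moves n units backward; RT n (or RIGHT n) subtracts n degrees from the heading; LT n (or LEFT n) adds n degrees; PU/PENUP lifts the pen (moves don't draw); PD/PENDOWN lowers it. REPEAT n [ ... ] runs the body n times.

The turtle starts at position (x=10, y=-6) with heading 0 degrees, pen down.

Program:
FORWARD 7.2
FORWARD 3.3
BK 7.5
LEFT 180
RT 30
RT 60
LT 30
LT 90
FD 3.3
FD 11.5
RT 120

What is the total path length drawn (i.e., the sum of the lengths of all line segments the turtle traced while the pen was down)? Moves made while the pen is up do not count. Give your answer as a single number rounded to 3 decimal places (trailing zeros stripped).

Executing turtle program step by step:
Start: pos=(10,-6), heading=0, pen down
FD 7.2: (10,-6) -> (17.2,-6) [heading=0, draw]
FD 3.3: (17.2,-6) -> (20.5,-6) [heading=0, draw]
BK 7.5: (20.5,-6) -> (13,-6) [heading=0, draw]
LT 180: heading 0 -> 180
RT 30: heading 180 -> 150
RT 60: heading 150 -> 90
LT 30: heading 90 -> 120
LT 90: heading 120 -> 210
FD 3.3: (13,-6) -> (10.142,-7.65) [heading=210, draw]
FD 11.5: (10.142,-7.65) -> (0.183,-13.4) [heading=210, draw]
RT 120: heading 210 -> 90
Final: pos=(0.183,-13.4), heading=90, 5 segment(s) drawn

Segment lengths:
  seg 1: (10,-6) -> (17.2,-6), length = 7.2
  seg 2: (17.2,-6) -> (20.5,-6), length = 3.3
  seg 3: (20.5,-6) -> (13,-6), length = 7.5
  seg 4: (13,-6) -> (10.142,-7.65), length = 3.3
  seg 5: (10.142,-7.65) -> (0.183,-13.4), length = 11.5
Total = 32.8

Answer: 32.8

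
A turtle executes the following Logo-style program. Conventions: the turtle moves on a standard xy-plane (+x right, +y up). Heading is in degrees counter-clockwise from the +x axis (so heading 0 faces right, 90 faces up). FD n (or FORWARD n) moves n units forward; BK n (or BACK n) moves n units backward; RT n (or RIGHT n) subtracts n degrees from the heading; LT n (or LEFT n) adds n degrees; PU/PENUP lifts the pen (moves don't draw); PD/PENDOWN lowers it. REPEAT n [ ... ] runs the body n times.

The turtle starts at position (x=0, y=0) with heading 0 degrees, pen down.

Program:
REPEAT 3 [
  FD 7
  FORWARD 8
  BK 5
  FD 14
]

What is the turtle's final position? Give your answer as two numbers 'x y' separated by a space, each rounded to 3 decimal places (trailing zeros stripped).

Answer: 72 0

Derivation:
Executing turtle program step by step:
Start: pos=(0,0), heading=0, pen down
REPEAT 3 [
  -- iteration 1/3 --
  FD 7: (0,0) -> (7,0) [heading=0, draw]
  FD 8: (7,0) -> (15,0) [heading=0, draw]
  BK 5: (15,0) -> (10,0) [heading=0, draw]
  FD 14: (10,0) -> (24,0) [heading=0, draw]
  -- iteration 2/3 --
  FD 7: (24,0) -> (31,0) [heading=0, draw]
  FD 8: (31,0) -> (39,0) [heading=0, draw]
  BK 5: (39,0) -> (34,0) [heading=0, draw]
  FD 14: (34,0) -> (48,0) [heading=0, draw]
  -- iteration 3/3 --
  FD 7: (48,0) -> (55,0) [heading=0, draw]
  FD 8: (55,0) -> (63,0) [heading=0, draw]
  BK 5: (63,0) -> (58,0) [heading=0, draw]
  FD 14: (58,0) -> (72,0) [heading=0, draw]
]
Final: pos=(72,0), heading=0, 12 segment(s) drawn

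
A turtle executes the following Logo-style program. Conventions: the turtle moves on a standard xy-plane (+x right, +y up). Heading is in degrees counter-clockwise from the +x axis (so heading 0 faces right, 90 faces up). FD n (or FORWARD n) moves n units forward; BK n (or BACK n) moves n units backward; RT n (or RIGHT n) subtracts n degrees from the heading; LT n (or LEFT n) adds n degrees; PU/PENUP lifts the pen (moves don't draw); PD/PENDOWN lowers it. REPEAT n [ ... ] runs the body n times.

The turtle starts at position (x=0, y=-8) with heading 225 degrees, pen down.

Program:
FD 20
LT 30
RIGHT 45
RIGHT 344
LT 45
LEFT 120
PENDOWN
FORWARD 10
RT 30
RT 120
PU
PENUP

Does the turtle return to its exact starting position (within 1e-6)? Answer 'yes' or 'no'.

Answer: no

Derivation:
Executing turtle program step by step:
Start: pos=(0,-8), heading=225, pen down
FD 20: (0,-8) -> (-14.142,-22.142) [heading=225, draw]
LT 30: heading 225 -> 255
RT 45: heading 255 -> 210
RT 344: heading 210 -> 226
LT 45: heading 226 -> 271
LT 120: heading 271 -> 31
PD: pen down
FD 10: (-14.142,-22.142) -> (-5.57,-16.992) [heading=31, draw]
RT 30: heading 31 -> 1
RT 120: heading 1 -> 241
PU: pen up
PU: pen up
Final: pos=(-5.57,-16.992), heading=241, 2 segment(s) drawn

Start position: (0, -8)
Final position: (-5.57, -16.992)
Distance = 10.577; >= 1e-6 -> NOT closed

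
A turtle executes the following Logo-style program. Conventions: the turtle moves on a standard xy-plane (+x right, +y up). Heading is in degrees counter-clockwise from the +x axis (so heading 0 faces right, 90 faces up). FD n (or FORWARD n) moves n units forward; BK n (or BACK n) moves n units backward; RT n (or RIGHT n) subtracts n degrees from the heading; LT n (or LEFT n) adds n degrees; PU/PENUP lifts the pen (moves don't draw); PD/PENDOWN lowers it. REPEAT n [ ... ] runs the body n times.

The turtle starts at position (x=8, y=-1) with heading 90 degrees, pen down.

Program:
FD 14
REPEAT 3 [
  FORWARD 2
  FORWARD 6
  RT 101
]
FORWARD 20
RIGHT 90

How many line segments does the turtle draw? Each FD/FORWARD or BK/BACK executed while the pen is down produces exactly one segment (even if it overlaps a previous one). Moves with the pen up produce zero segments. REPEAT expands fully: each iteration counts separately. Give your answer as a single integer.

Answer: 8

Derivation:
Executing turtle program step by step:
Start: pos=(8,-1), heading=90, pen down
FD 14: (8,-1) -> (8,13) [heading=90, draw]
REPEAT 3 [
  -- iteration 1/3 --
  FD 2: (8,13) -> (8,15) [heading=90, draw]
  FD 6: (8,15) -> (8,21) [heading=90, draw]
  RT 101: heading 90 -> 349
  -- iteration 2/3 --
  FD 2: (8,21) -> (9.963,20.618) [heading=349, draw]
  FD 6: (9.963,20.618) -> (15.853,19.474) [heading=349, draw]
  RT 101: heading 349 -> 248
  -- iteration 3/3 --
  FD 2: (15.853,19.474) -> (15.104,17.619) [heading=248, draw]
  FD 6: (15.104,17.619) -> (12.856,12.056) [heading=248, draw]
  RT 101: heading 248 -> 147
]
FD 20: (12.856,12.056) -> (-3.917,22.949) [heading=147, draw]
RT 90: heading 147 -> 57
Final: pos=(-3.917,22.949), heading=57, 8 segment(s) drawn
Segments drawn: 8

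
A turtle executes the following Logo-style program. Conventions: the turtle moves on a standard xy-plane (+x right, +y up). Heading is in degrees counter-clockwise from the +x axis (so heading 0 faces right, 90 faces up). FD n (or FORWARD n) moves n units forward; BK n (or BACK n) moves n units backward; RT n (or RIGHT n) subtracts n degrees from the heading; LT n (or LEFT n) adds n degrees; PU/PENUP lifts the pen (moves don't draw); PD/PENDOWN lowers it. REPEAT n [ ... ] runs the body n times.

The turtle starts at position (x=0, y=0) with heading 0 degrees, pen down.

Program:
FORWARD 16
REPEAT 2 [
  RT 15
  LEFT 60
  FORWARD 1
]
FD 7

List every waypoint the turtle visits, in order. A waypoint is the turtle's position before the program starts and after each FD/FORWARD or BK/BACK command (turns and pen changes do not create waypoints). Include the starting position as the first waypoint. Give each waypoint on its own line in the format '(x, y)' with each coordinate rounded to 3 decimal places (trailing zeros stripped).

Answer: (0, 0)
(16, 0)
(16.707, 0.707)
(16.707, 1.707)
(16.707, 8.707)

Derivation:
Executing turtle program step by step:
Start: pos=(0,0), heading=0, pen down
FD 16: (0,0) -> (16,0) [heading=0, draw]
REPEAT 2 [
  -- iteration 1/2 --
  RT 15: heading 0 -> 345
  LT 60: heading 345 -> 45
  FD 1: (16,0) -> (16.707,0.707) [heading=45, draw]
  -- iteration 2/2 --
  RT 15: heading 45 -> 30
  LT 60: heading 30 -> 90
  FD 1: (16.707,0.707) -> (16.707,1.707) [heading=90, draw]
]
FD 7: (16.707,1.707) -> (16.707,8.707) [heading=90, draw]
Final: pos=(16.707,8.707), heading=90, 4 segment(s) drawn
Waypoints (5 total):
(0, 0)
(16, 0)
(16.707, 0.707)
(16.707, 1.707)
(16.707, 8.707)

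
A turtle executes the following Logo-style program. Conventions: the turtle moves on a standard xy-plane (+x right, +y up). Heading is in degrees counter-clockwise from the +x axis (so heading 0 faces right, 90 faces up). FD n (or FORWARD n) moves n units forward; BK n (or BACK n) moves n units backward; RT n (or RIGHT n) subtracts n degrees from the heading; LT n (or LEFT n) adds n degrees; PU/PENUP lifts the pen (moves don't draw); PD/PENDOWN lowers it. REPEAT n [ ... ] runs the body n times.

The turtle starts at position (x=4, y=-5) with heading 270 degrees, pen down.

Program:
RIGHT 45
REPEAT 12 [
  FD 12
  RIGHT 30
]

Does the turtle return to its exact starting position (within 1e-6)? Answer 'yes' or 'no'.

Answer: yes

Derivation:
Executing turtle program step by step:
Start: pos=(4,-5), heading=270, pen down
RT 45: heading 270 -> 225
REPEAT 12 [
  -- iteration 1/12 --
  FD 12: (4,-5) -> (-4.485,-13.485) [heading=225, draw]
  RT 30: heading 225 -> 195
  -- iteration 2/12 --
  FD 12: (-4.485,-13.485) -> (-16.076,-16.591) [heading=195, draw]
  RT 30: heading 195 -> 165
  -- iteration 3/12 --
  FD 12: (-16.076,-16.591) -> (-27.668,-13.485) [heading=165, draw]
  RT 30: heading 165 -> 135
  -- iteration 4/12 --
  FD 12: (-27.668,-13.485) -> (-36.153,-5) [heading=135, draw]
  RT 30: heading 135 -> 105
  -- iteration 5/12 --
  FD 12: (-36.153,-5) -> (-39.259,6.591) [heading=105, draw]
  RT 30: heading 105 -> 75
  -- iteration 6/12 --
  FD 12: (-39.259,6.591) -> (-36.153,18.182) [heading=75, draw]
  RT 30: heading 75 -> 45
  -- iteration 7/12 --
  FD 12: (-36.153,18.182) -> (-27.668,26.668) [heading=45, draw]
  RT 30: heading 45 -> 15
  -- iteration 8/12 --
  FD 12: (-27.668,26.668) -> (-16.076,29.773) [heading=15, draw]
  RT 30: heading 15 -> 345
  -- iteration 9/12 --
  FD 12: (-16.076,29.773) -> (-4.485,26.668) [heading=345, draw]
  RT 30: heading 345 -> 315
  -- iteration 10/12 --
  FD 12: (-4.485,26.668) -> (4,18.182) [heading=315, draw]
  RT 30: heading 315 -> 285
  -- iteration 11/12 --
  FD 12: (4,18.182) -> (7.106,6.591) [heading=285, draw]
  RT 30: heading 285 -> 255
  -- iteration 12/12 --
  FD 12: (7.106,6.591) -> (4,-5) [heading=255, draw]
  RT 30: heading 255 -> 225
]
Final: pos=(4,-5), heading=225, 12 segment(s) drawn

Start position: (4, -5)
Final position: (4, -5)
Distance = 0; < 1e-6 -> CLOSED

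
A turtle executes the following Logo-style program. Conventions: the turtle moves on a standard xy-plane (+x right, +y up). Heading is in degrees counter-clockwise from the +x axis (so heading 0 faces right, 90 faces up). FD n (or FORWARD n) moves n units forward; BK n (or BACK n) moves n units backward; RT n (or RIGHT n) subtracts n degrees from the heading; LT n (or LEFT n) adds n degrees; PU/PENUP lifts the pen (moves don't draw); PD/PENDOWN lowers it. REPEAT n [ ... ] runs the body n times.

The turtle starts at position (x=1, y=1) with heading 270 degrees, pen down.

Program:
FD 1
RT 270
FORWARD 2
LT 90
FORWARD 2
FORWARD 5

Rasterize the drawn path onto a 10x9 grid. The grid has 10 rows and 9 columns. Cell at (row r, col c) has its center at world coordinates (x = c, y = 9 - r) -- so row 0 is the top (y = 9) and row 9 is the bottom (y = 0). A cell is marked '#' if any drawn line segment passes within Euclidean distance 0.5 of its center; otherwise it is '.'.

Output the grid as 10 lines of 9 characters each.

Answer: .........
.........
...#.....
...#.....
...#.....
...#.....
...#.....
...#.....
.#.#.....
.###.....

Derivation:
Segment 0: (1,1) -> (1,0)
Segment 1: (1,0) -> (3,0)
Segment 2: (3,0) -> (3,2)
Segment 3: (3,2) -> (3,7)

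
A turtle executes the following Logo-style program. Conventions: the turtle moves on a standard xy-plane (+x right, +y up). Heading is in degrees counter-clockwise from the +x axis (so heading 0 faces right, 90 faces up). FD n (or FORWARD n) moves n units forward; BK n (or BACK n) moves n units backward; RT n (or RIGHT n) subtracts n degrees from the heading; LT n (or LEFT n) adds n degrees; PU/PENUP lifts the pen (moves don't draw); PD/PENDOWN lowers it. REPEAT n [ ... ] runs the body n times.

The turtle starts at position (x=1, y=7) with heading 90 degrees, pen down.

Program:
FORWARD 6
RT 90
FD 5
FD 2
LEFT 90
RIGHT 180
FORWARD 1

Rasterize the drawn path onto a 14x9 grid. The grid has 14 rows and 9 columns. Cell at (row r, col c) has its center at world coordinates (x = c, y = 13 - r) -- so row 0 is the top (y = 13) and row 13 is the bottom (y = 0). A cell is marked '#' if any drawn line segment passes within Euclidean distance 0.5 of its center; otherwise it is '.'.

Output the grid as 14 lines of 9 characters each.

Answer: .########
.#......#
.#.......
.#.......
.#.......
.#.......
.#.......
.........
.........
.........
.........
.........
.........
.........

Derivation:
Segment 0: (1,7) -> (1,13)
Segment 1: (1,13) -> (6,13)
Segment 2: (6,13) -> (8,13)
Segment 3: (8,13) -> (8,12)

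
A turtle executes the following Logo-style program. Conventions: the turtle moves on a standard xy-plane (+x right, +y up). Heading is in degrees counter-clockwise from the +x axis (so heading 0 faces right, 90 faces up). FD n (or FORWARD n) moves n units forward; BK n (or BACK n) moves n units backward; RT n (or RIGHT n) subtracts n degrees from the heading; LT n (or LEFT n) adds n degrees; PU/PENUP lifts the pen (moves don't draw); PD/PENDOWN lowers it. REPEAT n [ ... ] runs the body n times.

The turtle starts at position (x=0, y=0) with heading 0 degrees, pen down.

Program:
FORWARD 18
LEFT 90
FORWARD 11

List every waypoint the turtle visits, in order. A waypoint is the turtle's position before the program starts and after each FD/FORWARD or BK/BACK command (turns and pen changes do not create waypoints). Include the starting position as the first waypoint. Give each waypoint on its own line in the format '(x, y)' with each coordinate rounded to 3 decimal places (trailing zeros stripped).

Executing turtle program step by step:
Start: pos=(0,0), heading=0, pen down
FD 18: (0,0) -> (18,0) [heading=0, draw]
LT 90: heading 0 -> 90
FD 11: (18,0) -> (18,11) [heading=90, draw]
Final: pos=(18,11), heading=90, 2 segment(s) drawn
Waypoints (3 total):
(0, 0)
(18, 0)
(18, 11)

Answer: (0, 0)
(18, 0)
(18, 11)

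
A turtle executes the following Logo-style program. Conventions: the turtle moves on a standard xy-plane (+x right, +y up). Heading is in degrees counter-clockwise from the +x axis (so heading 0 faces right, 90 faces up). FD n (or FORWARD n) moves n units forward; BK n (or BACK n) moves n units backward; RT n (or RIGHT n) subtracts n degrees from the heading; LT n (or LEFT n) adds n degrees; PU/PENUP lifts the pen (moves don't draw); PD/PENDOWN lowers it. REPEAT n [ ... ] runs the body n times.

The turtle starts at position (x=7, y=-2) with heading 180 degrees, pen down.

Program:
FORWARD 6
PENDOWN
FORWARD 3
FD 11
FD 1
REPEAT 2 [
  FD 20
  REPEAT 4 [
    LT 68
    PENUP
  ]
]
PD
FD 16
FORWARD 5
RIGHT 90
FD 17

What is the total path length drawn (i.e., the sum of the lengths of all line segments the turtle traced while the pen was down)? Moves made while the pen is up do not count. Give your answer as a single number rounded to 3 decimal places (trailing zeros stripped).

Answer: 79

Derivation:
Executing turtle program step by step:
Start: pos=(7,-2), heading=180, pen down
FD 6: (7,-2) -> (1,-2) [heading=180, draw]
PD: pen down
FD 3: (1,-2) -> (-2,-2) [heading=180, draw]
FD 11: (-2,-2) -> (-13,-2) [heading=180, draw]
FD 1: (-13,-2) -> (-14,-2) [heading=180, draw]
REPEAT 2 [
  -- iteration 1/2 --
  FD 20: (-14,-2) -> (-34,-2) [heading=180, draw]
  REPEAT 4 [
    -- iteration 1/4 --
    LT 68: heading 180 -> 248
    PU: pen up
    -- iteration 2/4 --
    LT 68: heading 248 -> 316
    PU: pen up
    -- iteration 3/4 --
    LT 68: heading 316 -> 24
    PU: pen up
    -- iteration 4/4 --
    LT 68: heading 24 -> 92
    PU: pen up
  ]
  -- iteration 2/2 --
  FD 20: (-34,-2) -> (-34.698,17.988) [heading=92, move]
  REPEAT 4 [
    -- iteration 1/4 --
    LT 68: heading 92 -> 160
    PU: pen up
    -- iteration 2/4 --
    LT 68: heading 160 -> 228
    PU: pen up
    -- iteration 3/4 --
    LT 68: heading 228 -> 296
    PU: pen up
    -- iteration 4/4 --
    LT 68: heading 296 -> 4
    PU: pen up
  ]
]
PD: pen down
FD 16: (-34.698,17.988) -> (-18.737,19.104) [heading=4, draw]
FD 5: (-18.737,19.104) -> (-13.749,19.453) [heading=4, draw]
RT 90: heading 4 -> 274
FD 17: (-13.749,19.453) -> (-12.563,2.494) [heading=274, draw]
Final: pos=(-12.563,2.494), heading=274, 8 segment(s) drawn

Segment lengths:
  seg 1: (7,-2) -> (1,-2), length = 6
  seg 2: (1,-2) -> (-2,-2), length = 3
  seg 3: (-2,-2) -> (-13,-2), length = 11
  seg 4: (-13,-2) -> (-14,-2), length = 1
  seg 5: (-14,-2) -> (-34,-2), length = 20
  seg 6: (-34.698,17.988) -> (-18.737,19.104), length = 16
  seg 7: (-18.737,19.104) -> (-13.749,19.453), length = 5
  seg 8: (-13.749,19.453) -> (-12.563,2.494), length = 17
Total = 79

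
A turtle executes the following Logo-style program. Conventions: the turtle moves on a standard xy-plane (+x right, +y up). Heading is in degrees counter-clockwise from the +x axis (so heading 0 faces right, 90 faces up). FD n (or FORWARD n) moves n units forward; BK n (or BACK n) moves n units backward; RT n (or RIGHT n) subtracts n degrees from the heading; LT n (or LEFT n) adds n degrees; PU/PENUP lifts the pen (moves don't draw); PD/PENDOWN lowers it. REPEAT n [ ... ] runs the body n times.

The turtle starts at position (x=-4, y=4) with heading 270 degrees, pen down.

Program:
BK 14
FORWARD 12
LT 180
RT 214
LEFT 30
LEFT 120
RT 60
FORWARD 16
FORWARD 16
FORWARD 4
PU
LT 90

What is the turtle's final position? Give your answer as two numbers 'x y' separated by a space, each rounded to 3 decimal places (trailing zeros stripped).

Answer: 25.845 -14.131

Derivation:
Executing turtle program step by step:
Start: pos=(-4,4), heading=270, pen down
BK 14: (-4,4) -> (-4,18) [heading=270, draw]
FD 12: (-4,18) -> (-4,6) [heading=270, draw]
LT 180: heading 270 -> 90
RT 214: heading 90 -> 236
LT 30: heading 236 -> 266
LT 120: heading 266 -> 26
RT 60: heading 26 -> 326
FD 16: (-4,6) -> (9.265,-2.947) [heading=326, draw]
FD 16: (9.265,-2.947) -> (22.529,-11.894) [heading=326, draw]
FD 4: (22.529,-11.894) -> (25.845,-14.131) [heading=326, draw]
PU: pen up
LT 90: heading 326 -> 56
Final: pos=(25.845,-14.131), heading=56, 5 segment(s) drawn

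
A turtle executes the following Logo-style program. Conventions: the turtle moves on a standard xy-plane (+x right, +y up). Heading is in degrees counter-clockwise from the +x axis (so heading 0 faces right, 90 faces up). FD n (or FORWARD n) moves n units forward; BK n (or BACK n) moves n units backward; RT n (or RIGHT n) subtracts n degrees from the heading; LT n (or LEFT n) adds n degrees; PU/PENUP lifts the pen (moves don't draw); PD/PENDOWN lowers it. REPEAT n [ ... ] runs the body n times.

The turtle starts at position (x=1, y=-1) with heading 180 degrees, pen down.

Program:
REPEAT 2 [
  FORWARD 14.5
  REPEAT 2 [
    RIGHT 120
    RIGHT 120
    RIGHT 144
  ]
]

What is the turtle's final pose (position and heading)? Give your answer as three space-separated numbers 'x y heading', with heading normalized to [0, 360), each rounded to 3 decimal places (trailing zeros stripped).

Executing turtle program step by step:
Start: pos=(1,-1), heading=180, pen down
REPEAT 2 [
  -- iteration 1/2 --
  FD 14.5: (1,-1) -> (-13.5,-1) [heading=180, draw]
  REPEAT 2 [
    -- iteration 1/2 --
    RT 120: heading 180 -> 60
    RT 120: heading 60 -> 300
    RT 144: heading 300 -> 156
    -- iteration 2/2 --
    RT 120: heading 156 -> 36
    RT 120: heading 36 -> 276
    RT 144: heading 276 -> 132
  ]
  -- iteration 2/2 --
  FD 14.5: (-13.5,-1) -> (-23.202,9.776) [heading=132, draw]
  REPEAT 2 [
    -- iteration 1/2 --
    RT 120: heading 132 -> 12
    RT 120: heading 12 -> 252
    RT 144: heading 252 -> 108
    -- iteration 2/2 --
    RT 120: heading 108 -> 348
    RT 120: heading 348 -> 228
    RT 144: heading 228 -> 84
  ]
]
Final: pos=(-23.202,9.776), heading=84, 2 segment(s) drawn

Answer: -23.202 9.776 84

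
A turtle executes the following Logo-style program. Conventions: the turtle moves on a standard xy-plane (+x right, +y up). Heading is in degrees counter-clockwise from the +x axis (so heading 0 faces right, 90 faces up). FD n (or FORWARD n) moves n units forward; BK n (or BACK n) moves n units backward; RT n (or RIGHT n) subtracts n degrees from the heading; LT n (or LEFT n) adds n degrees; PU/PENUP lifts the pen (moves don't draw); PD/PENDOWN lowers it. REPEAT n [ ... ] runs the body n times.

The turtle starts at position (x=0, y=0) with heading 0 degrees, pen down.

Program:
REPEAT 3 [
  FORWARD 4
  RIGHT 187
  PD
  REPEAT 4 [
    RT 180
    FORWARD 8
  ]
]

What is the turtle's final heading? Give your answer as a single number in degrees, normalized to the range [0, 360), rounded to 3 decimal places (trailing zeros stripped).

Executing turtle program step by step:
Start: pos=(0,0), heading=0, pen down
REPEAT 3 [
  -- iteration 1/3 --
  FD 4: (0,0) -> (4,0) [heading=0, draw]
  RT 187: heading 0 -> 173
  PD: pen down
  REPEAT 4 [
    -- iteration 1/4 --
    RT 180: heading 173 -> 353
    FD 8: (4,0) -> (11.94,-0.975) [heading=353, draw]
    -- iteration 2/4 --
    RT 180: heading 353 -> 173
    FD 8: (11.94,-0.975) -> (4,0) [heading=173, draw]
    -- iteration 3/4 --
    RT 180: heading 173 -> 353
    FD 8: (4,0) -> (11.94,-0.975) [heading=353, draw]
    -- iteration 4/4 --
    RT 180: heading 353 -> 173
    FD 8: (11.94,-0.975) -> (4,0) [heading=173, draw]
  ]
  -- iteration 2/3 --
  FD 4: (4,0) -> (0.03,0.487) [heading=173, draw]
  RT 187: heading 173 -> 346
  PD: pen down
  REPEAT 4 [
    -- iteration 1/4 --
    RT 180: heading 346 -> 166
    FD 8: (0.03,0.487) -> (-7.733,2.423) [heading=166, draw]
    -- iteration 2/4 --
    RT 180: heading 166 -> 346
    FD 8: (-7.733,2.423) -> (0.03,0.487) [heading=346, draw]
    -- iteration 3/4 --
    RT 180: heading 346 -> 166
    FD 8: (0.03,0.487) -> (-7.733,2.423) [heading=166, draw]
    -- iteration 4/4 --
    RT 180: heading 166 -> 346
    FD 8: (-7.733,2.423) -> (0.03,0.487) [heading=346, draw]
  ]
  -- iteration 3/3 --
  FD 4: (0.03,0.487) -> (3.911,-0.48) [heading=346, draw]
  RT 187: heading 346 -> 159
  PD: pen down
  REPEAT 4 [
    -- iteration 1/4 --
    RT 180: heading 159 -> 339
    FD 8: (3.911,-0.48) -> (11.38,-3.347) [heading=339, draw]
    -- iteration 2/4 --
    RT 180: heading 339 -> 159
    FD 8: (11.38,-3.347) -> (3.911,-0.48) [heading=159, draw]
    -- iteration 3/4 --
    RT 180: heading 159 -> 339
    FD 8: (3.911,-0.48) -> (11.38,-3.347) [heading=339, draw]
    -- iteration 4/4 --
    RT 180: heading 339 -> 159
    FD 8: (11.38,-3.347) -> (3.911,-0.48) [heading=159, draw]
  ]
]
Final: pos=(3.911,-0.48), heading=159, 15 segment(s) drawn

Answer: 159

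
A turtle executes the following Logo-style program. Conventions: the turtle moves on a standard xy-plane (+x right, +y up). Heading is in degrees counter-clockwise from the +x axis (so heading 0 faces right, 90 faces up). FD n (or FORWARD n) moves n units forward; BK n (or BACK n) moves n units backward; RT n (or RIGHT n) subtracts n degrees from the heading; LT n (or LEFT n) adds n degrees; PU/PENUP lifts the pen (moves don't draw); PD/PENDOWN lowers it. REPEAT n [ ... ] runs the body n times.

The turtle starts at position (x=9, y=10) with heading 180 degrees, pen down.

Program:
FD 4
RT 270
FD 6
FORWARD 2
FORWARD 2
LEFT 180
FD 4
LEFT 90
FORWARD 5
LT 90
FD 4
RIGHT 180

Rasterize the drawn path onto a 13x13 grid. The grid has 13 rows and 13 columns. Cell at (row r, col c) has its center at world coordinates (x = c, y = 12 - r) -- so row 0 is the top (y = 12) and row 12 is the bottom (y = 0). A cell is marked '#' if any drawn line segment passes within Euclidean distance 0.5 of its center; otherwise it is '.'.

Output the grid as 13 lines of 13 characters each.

Answer: .............
.............
.....#####...
.....#.......
.....#.......
.....#.......
.....#.......
.....#.......
######.......
#....#.......
#....#.......
#....#.......
#....#.......

Derivation:
Segment 0: (9,10) -> (5,10)
Segment 1: (5,10) -> (5,4)
Segment 2: (5,4) -> (5,2)
Segment 3: (5,2) -> (5,0)
Segment 4: (5,0) -> (5,4)
Segment 5: (5,4) -> (0,4)
Segment 6: (0,4) -> (-0,0)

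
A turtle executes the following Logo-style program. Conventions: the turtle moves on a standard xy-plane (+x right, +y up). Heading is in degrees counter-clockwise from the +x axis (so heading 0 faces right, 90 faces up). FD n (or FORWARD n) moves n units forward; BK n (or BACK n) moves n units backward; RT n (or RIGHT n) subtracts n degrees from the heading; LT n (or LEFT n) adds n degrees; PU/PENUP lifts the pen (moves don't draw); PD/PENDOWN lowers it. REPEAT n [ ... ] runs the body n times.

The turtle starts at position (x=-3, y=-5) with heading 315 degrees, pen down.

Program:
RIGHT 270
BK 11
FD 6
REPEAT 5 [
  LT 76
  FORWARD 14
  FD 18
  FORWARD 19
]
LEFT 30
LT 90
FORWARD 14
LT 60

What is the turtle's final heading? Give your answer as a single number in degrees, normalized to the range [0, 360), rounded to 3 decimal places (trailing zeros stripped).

Executing turtle program step by step:
Start: pos=(-3,-5), heading=315, pen down
RT 270: heading 315 -> 45
BK 11: (-3,-5) -> (-10.778,-12.778) [heading=45, draw]
FD 6: (-10.778,-12.778) -> (-6.536,-8.536) [heading=45, draw]
REPEAT 5 [
  -- iteration 1/5 --
  LT 76: heading 45 -> 121
  FD 14: (-6.536,-8.536) -> (-13.746,3.465) [heading=121, draw]
  FD 18: (-13.746,3.465) -> (-23.017,18.894) [heading=121, draw]
  FD 19: (-23.017,18.894) -> (-32.802,35.18) [heading=121, draw]
  -- iteration 2/5 --
  LT 76: heading 121 -> 197
  FD 14: (-32.802,35.18) -> (-46.191,31.087) [heading=197, draw]
  FD 18: (-46.191,31.087) -> (-63.404,25.824) [heading=197, draw]
  FD 19: (-63.404,25.824) -> (-81.574,20.269) [heading=197, draw]
  -- iteration 3/5 --
  LT 76: heading 197 -> 273
  FD 14: (-81.574,20.269) -> (-80.841,6.288) [heading=273, draw]
  FD 18: (-80.841,6.288) -> (-79.899,-11.687) [heading=273, draw]
  FD 19: (-79.899,-11.687) -> (-78.905,-30.661) [heading=273, draw]
  -- iteration 4/5 --
  LT 76: heading 273 -> 349
  FD 14: (-78.905,-30.661) -> (-65.162,-33.332) [heading=349, draw]
  FD 18: (-65.162,-33.332) -> (-47.493,-36.767) [heading=349, draw]
  FD 19: (-47.493,-36.767) -> (-28.842,-40.392) [heading=349, draw]
  -- iteration 5/5 --
  LT 76: heading 349 -> 65
  FD 14: (-28.842,-40.392) -> (-22.925,-27.704) [heading=65, draw]
  FD 18: (-22.925,-27.704) -> (-15.318,-11.39) [heading=65, draw]
  FD 19: (-15.318,-11.39) -> (-7.288,5.829) [heading=65, draw]
]
LT 30: heading 65 -> 95
LT 90: heading 95 -> 185
FD 14: (-7.288,5.829) -> (-21.235,4.609) [heading=185, draw]
LT 60: heading 185 -> 245
Final: pos=(-21.235,4.609), heading=245, 18 segment(s) drawn

Answer: 245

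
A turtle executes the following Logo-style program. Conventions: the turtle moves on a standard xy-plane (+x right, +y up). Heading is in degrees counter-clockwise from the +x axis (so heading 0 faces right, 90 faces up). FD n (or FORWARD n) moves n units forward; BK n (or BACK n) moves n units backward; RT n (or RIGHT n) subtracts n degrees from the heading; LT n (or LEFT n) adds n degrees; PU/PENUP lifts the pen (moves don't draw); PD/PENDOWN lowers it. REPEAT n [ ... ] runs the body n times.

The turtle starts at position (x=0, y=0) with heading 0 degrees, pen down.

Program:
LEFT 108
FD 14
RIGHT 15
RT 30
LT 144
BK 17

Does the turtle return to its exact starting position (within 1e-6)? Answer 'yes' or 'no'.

Executing turtle program step by step:
Start: pos=(0,0), heading=0, pen down
LT 108: heading 0 -> 108
FD 14: (0,0) -> (-4.326,13.315) [heading=108, draw]
RT 15: heading 108 -> 93
RT 30: heading 93 -> 63
LT 144: heading 63 -> 207
BK 17: (-4.326,13.315) -> (10.821,21.033) [heading=207, draw]
Final: pos=(10.821,21.033), heading=207, 2 segment(s) drawn

Start position: (0, 0)
Final position: (10.821, 21.033)
Distance = 23.653; >= 1e-6 -> NOT closed

Answer: no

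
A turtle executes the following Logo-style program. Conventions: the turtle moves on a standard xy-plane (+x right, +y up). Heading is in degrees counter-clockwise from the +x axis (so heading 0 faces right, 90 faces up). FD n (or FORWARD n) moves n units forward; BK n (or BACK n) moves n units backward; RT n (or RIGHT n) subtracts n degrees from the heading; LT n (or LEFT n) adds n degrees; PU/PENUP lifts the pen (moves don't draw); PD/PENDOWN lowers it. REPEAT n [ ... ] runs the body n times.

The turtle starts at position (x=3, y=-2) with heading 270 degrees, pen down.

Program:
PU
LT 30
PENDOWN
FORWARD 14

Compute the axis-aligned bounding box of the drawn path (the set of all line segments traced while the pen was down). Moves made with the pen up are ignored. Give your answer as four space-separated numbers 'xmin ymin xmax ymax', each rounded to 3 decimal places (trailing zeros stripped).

Answer: 3 -14.124 10 -2

Derivation:
Executing turtle program step by step:
Start: pos=(3,-2), heading=270, pen down
PU: pen up
LT 30: heading 270 -> 300
PD: pen down
FD 14: (3,-2) -> (10,-14.124) [heading=300, draw]
Final: pos=(10,-14.124), heading=300, 1 segment(s) drawn

Segment endpoints: x in {3, 10}, y in {-14.124, -2}
xmin=3, ymin=-14.124, xmax=10, ymax=-2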